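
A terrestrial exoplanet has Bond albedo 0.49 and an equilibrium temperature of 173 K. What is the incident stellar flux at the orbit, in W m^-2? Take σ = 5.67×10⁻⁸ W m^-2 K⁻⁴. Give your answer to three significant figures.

398 W m^-2

Invert the energy balance for S: S = 4σT⁴/(1−α).
σT⁴ = 5.67×10⁻⁸·(173)⁴ = 50.79 W m^-2.
S = 4·50.79/0.51 = 398.3 W m^-2.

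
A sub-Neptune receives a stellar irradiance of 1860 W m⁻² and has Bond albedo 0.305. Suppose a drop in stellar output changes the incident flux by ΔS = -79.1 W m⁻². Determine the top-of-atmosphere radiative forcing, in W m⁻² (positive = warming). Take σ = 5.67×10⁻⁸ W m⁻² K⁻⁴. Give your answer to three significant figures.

TOA radiative forcing: ΔF = (1−α)ΔS/4 = 0.695·(-79.1)/4 = -13.74 W m⁻².

-13.7 W m⁻²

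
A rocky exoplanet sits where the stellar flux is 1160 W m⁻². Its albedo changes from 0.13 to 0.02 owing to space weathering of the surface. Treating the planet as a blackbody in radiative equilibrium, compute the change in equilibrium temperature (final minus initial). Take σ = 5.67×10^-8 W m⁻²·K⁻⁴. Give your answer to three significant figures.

Before: T₁ = [1160·0.87/(4σ)]^(1/4) = 258.3 K.
With α = 0.02, T₂ = 266.1 K.
ΔT = T₂ − T₁ = 7.803 K.

7.80 K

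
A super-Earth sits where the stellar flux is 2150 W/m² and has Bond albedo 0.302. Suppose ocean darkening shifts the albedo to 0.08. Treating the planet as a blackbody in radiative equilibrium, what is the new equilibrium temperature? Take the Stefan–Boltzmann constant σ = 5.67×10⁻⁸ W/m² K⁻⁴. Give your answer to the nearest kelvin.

306 K

With the new albedo, S(1−α₂)/4 = 494.5 W/m², so T₂ = 305.6 K.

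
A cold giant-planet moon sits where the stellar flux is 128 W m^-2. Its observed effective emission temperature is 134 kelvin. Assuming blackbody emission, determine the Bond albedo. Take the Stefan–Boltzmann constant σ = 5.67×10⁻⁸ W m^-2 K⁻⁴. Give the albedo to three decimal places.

Energy balance: S(1−α)/4 = σT⁴, so 1−α = 4σT⁴/S.
σT⁴ = 18.28 W m^-2, so 4σT⁴ = 73.12 W m^-2.
Hence α = 1 − 73.12/128.0 = 0.4287.

0.429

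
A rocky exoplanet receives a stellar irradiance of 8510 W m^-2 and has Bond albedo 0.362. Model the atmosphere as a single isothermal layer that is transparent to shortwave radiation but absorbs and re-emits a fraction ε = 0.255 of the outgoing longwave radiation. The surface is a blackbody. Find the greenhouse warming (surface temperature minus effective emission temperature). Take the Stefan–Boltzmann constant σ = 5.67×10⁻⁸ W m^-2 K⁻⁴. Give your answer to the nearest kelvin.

14 K

The planet radiates to space at T_e = [S(1−α)/(4σ)]^(1/4) = 393.3 K.
The surface balance (absorbed SW + ε·downward IR = σT_s⁴) with T_a⁴ = T_s⁴/2 reduces to T_s = T_e·[2/(2−ε)]^¼ = 407.0 K.
Greenhouse warming: T_s − T_e = 13.64 K.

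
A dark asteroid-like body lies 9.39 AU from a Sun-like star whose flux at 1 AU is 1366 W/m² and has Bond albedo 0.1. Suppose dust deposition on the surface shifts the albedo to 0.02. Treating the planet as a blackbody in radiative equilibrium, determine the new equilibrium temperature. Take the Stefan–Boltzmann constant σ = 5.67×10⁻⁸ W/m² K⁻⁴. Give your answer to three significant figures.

By the inverse-square law, S = 1366/9.39² = 15.49 W/m².
New equilibrium: T₂ = [(1−0.02)·15.49/(4σ)]^(1/4) = 90.45 K.

90.5 kelvin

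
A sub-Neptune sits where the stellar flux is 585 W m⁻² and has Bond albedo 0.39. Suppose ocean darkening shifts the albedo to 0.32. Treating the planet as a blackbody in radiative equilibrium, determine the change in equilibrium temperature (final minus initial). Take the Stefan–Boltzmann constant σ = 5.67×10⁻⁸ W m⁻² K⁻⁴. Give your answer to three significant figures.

Before: T₁ = [585.0·0.61/(4σ)]^(1/4) = 199.2 K.
Final:   T₂ = [S(1−0.32)/(4σ)]^(1/4) = 204.6 K.
Change: 204.6 − 199.2 = 5.483 K.

5.48 K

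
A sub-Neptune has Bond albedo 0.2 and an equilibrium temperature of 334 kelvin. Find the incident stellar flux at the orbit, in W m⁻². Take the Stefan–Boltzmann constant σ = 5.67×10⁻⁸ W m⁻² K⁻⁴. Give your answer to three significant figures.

From S(1−α)/4 = σT⁴: S = 4σT⁴/(1−α).
The emitted flux is σT⁴ = 705.6 W m⁻².
S = 4·705.6/0.8 = 3528 W m⁻².

3530 W m⁻²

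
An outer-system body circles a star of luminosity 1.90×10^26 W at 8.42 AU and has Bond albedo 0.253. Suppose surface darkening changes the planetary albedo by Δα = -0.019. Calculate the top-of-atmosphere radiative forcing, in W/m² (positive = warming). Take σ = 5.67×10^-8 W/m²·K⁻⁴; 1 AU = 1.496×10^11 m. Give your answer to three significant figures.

0.0453 W/m²

Orbital distance: d = 8.42 AU = 1.260×10^12 m.
Flux at the orbit: S = L/(4πd²) = 1.90×10^26/(4π·(1.26×10^12)²) = 9.529 W/m².
ΔF = −(S/4)Δα = −(9.529/4)×(-0.019) = 0.04526 W/m².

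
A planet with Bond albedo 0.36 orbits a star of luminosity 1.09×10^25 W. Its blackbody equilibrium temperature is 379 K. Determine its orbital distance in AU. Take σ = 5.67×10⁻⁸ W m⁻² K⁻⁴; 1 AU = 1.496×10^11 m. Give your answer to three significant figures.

0.0728 AU

Energy balance gives S = 4σT⁴/(1−α) = 7312 W m⁻².
From L = 4πd²S, d = √(1.09×10^25/(4π·7312)) = 1.089×10^10 m = 0.07281 AU.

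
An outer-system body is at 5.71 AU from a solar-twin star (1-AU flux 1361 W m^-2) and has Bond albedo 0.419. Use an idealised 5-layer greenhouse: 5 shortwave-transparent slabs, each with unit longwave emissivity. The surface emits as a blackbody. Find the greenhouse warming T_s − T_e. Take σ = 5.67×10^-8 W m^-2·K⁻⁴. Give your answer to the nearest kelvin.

57 K

Flux at the orbit: S = 1361/(5.71)² = 41.74 W m^-2.
OLR = S(1−α)/4 = 6.063 W m^-2; the top layer radiates at T_e = 101.7 K.
Surface: T_s = (6)^¼·T_e = 159.2 K.
So the greenhouse effect raises the surface by 159.2 − 101.7 = 57.46 K.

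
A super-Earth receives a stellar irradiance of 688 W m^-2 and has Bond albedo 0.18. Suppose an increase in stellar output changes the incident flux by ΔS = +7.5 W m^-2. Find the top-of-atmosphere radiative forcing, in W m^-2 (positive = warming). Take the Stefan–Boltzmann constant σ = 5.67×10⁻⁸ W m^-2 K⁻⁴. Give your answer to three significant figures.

ΔF = Δ[S(1−α)]/4 = (1−0.18)·+7.5/4 = 1.538 W m^-2.

1.54 W m^-2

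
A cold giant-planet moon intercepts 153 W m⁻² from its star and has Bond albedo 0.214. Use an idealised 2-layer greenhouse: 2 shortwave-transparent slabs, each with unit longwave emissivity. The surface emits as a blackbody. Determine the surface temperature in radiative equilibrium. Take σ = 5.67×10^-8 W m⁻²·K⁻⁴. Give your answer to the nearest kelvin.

200 K

Top-of-atmosphere balance: σT_e⁴ = S(1−α)/4 = 30.06 W m⁻² → T_e = 151.7 K.
For an N-layer opaque stack, T_s⁴ = (N+1)T_e⁴, hence T_s = (3)^(1/4)×151.7 K = 199.7 K.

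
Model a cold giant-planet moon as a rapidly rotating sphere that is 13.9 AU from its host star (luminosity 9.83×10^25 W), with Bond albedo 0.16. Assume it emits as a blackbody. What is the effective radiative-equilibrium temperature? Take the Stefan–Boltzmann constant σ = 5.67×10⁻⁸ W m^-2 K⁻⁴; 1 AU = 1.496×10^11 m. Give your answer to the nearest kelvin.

d = 13.9 × 1.496×10^11 m = 2.079×10^12 m.
Spreading L over a sphere of radius d: S = 9.83×10^25/(4π·2.08×10^12²) = 1.809 W m^-2.
The planet absorbs (1−α)S over its disc πR² and re-emits over 4πR², so the mean absorbed flux is (1−0.16)·1.809/4 = 0.3799 W m^-2.
In equilibrium σT⁴ equals this, so T = 50.88 K.

51 kelvin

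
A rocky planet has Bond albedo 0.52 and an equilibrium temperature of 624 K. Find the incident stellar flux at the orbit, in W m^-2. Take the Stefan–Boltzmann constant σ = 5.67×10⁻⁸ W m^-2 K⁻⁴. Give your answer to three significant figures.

From S(1−α)/4 = σT⁴: S = 4σT⁴/(1−α).
The emitted flux is σT⁴ = 8596 W m^-2.
S = 4·8596/0.48 = 71640 W m^-2.

71600 W m^-2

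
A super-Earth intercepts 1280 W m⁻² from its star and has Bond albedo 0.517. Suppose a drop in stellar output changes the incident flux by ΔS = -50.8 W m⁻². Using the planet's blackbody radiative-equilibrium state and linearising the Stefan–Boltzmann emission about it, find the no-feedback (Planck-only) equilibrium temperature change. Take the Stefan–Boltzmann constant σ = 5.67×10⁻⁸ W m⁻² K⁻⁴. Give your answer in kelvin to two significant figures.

The baseline emission temperature is T_e = 228.5 K.
ΔF = Δ[S(1−α)]/4 = (1−0.517)·-50.8/4 = -6.134 W m⁻².
Planck response: λ_P = 4σT_e³ = 4·5.67×10⁻⁸·(228.5)³ = 2.706 W m⁻²/K.
Hence the no-feedback warming is ΔF/(4σT_e³) = -2.27 K.

-2.3 kelvin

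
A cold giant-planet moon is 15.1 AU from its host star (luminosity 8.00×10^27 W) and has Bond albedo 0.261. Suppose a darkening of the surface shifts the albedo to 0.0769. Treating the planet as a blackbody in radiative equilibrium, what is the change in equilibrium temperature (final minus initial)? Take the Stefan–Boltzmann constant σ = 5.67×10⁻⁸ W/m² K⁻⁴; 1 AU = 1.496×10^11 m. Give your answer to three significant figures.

8.12 K

d = 15.1 × 1.496×10^11 m = 2.259×10^12 m.
Flux at the orbit: S = L/(4πd²) = 8.00×10^27/(4π·(2.26×10^12)²) = 124.8 W/m².
Initial: T₁ = [S(1−0.261)/(4σ)]^(1/4) = 142.0 K.
Final:   T₂ = [S(1−0.0769)/(4σ)]^(1/4) = 150.1 K.
ΔT = T₂ − T₁ = 8.120 K.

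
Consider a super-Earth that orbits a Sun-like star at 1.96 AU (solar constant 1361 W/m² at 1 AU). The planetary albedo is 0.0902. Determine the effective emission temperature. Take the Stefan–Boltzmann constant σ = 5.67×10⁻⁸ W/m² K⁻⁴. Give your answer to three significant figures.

Irradiance scales as 1/d², so S = 1361 W/m² × (1/1.96)² = 354.3 W/m².
The planet absorbs (1−α)S over its disc πR² and re-emits over 4πR², so the mean absorbed flux is (1−0.0902)·354.3/4 = 80.58 W/m².
Balancing against σT⁴: T = (80.58/5.67×10⁻⁸)^(1/4) = 194.2 K.

194 kelvin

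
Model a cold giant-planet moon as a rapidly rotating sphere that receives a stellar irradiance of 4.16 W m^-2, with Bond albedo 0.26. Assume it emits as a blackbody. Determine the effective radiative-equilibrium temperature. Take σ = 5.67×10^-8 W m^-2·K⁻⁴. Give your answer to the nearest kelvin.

Absorbed flux (global mean): S(1−α)/4 = 4.160·0.74/4 = 0.7696 W m^-2.
Balancing against σT⁴: T = (0.7696/5.67×10⁻⁸)^(1/4) = 60.70 K.

61 K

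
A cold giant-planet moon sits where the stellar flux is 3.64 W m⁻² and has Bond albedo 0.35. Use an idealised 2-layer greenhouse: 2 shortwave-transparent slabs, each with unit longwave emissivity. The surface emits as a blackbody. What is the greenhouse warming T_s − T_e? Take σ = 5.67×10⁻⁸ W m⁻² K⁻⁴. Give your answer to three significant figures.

The effective emission temperature is T_e = [S(1−α)/(4σ)]^¼ = 56.83 K.
Surface: T_s = (3)^¼·T_e = 74.80 K.
So the greenhouse effect raises the surface by 74.80 − 56.83 = 17.96 K.

18.0 kelvin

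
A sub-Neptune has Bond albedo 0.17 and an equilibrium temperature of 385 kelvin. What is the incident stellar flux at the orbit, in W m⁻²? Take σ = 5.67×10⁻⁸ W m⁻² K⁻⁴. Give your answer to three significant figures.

6000 W m⁻²

Invert the energy balance for S: S = 4σT⁴/(1−α).
The emitted flux is σT⁴ = 1246 W m⁻².
So S = 4×1246/(1−0.17) = 6004 W m⁻².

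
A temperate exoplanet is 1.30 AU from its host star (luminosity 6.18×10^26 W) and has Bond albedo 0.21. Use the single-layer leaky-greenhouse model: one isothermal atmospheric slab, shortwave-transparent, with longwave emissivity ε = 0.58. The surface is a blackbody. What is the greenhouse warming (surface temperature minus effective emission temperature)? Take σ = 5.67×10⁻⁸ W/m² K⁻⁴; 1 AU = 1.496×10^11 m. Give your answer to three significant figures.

d = 1.30 × 1.496×10^11 m = 1.945×10^11 m.
Spreading L over a sphere of radius d: S = 6.18×10^26/(4π·1.94×10^11²) = 1300 W/m².
At the top of the atmosphere, σT_e⁴ = S(1−α)/4 = 256.8 W/m², giving T_e = 259.4 K.
The surface balance (absorbed SW + ε·downward IR = σT_s⁴) with T_a⁴ = T_s⁴/2 reduces to T_s = T_e·[2/(2−ε)]^¼ = 282.6 K.
Greenhouse warming: T_s − T_e = 23.19 K.

23.2 K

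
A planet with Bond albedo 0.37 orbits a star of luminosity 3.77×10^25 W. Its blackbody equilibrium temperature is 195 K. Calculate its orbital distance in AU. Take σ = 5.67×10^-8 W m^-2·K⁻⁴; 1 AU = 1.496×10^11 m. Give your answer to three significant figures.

Energy balance gives S = 4σT⁴/(1−α) = 520.5 W m^-2.
S = L/(4πd²) → d = √(L/4πS) = √(3.77×10^25/(4π·520.5)) = 7.592×10^10 m = 0.5075 AU.

0.507 AU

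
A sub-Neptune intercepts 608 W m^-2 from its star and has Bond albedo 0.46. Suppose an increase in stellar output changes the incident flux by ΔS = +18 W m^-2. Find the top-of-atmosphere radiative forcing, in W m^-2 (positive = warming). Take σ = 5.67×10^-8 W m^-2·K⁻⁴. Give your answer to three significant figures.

2.43 W m^-2

TOA radiative forcing: ΔF = (1−α)ΔS/4 = 0.54·(+18)/4 = 2.430 W m^-2.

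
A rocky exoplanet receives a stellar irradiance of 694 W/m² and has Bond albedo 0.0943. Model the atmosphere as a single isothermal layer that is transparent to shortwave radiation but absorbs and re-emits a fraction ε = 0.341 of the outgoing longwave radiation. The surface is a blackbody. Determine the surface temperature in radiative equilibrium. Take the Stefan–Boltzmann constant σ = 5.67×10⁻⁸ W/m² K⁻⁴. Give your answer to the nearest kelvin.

At the top of the atmosphere, σT_e⁴ = S(1−α)/4 = 157.1 W/m², giving T_e = 229.4 K.
Surface balance with a leaky layer gives σT_s⁴ = σT_e⁴·2/(2−ε), so T_s = T_e·[2/(2−0.341)]^(1/4) = 240.4 K.

240 kelvin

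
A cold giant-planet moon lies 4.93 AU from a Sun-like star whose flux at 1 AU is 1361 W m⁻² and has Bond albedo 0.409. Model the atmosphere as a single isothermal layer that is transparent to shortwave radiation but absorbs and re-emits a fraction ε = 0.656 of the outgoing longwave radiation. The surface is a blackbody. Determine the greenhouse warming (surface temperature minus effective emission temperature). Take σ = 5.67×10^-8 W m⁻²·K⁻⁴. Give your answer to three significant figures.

By the inverse-square law, S = 1361/4.93² = 56.00 W m⁻².
The planet radiates to space at T_e = [S(1−α)/(4σ)]^(1/4) = 109.9 K.
The surface balance (absorbed SW + ε·downward IR = σT_s⁴) with T_a⁴ = T_s⁴/2 reduces to T_s = T_e·[2/(2−ε)]^¼ = 121.4 K.
T_s − T_e = 121.4 − 109.9 = 11.48 K.

11.5 kelvin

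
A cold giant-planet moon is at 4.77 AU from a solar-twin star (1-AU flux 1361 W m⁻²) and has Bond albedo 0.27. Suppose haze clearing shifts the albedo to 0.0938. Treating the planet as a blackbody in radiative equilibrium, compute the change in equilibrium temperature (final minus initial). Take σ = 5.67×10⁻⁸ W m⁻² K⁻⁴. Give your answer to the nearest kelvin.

7 kelvin

Flux at the orbit: S = 1361/(4.77)² = 59.82 W m⁻².
With α = 0.27, T₁ = 117.8 K.
After:  T₂ = [59.82·0.906/(4σ)]^(1/4) = 124.3 K.
ΔT = T₂ − T₁ = 6.542 K.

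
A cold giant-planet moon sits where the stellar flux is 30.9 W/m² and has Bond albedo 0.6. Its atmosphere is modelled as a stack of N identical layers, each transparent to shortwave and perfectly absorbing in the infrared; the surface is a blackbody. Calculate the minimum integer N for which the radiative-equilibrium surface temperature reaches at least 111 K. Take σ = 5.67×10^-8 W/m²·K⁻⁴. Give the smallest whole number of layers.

2

Top-of-atmosphere balance: σT_e⁴ = S(1−α)/4 = 3.090 W/m² → T_e = 85.92 K.
T_s = (N+1)^(1/4)·T_e ≥ 111 K requires N+1 ≥ (T_s/T_e)⁴ = (111/85.92)⁴ = 2.786.
The minimum whole number is N = 2.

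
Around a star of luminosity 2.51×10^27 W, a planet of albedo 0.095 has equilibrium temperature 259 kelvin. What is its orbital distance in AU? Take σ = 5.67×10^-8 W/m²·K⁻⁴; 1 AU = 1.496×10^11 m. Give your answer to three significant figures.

The flux needed for this T is 4σT⁴/(1−0.095) = 1128 W/m².
From L = 4πd²S, d = √(2.51×10^27/(4π·1128)) = 4.209×10^11 m = 2.813 AU.

2.81 AU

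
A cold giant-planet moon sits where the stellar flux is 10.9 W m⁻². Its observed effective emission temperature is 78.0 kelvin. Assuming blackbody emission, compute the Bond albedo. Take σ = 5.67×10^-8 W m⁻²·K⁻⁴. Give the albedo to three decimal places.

0.230

Rearranging the radiative balance, α = 1 − 4σT⁴/S.
4σT⁴ = 4·5.67×10⁻⁸·(78.0)⁴ = 8.395 W m⁻².
Hence α = 1 − 8.395/10.90 = 0.2298.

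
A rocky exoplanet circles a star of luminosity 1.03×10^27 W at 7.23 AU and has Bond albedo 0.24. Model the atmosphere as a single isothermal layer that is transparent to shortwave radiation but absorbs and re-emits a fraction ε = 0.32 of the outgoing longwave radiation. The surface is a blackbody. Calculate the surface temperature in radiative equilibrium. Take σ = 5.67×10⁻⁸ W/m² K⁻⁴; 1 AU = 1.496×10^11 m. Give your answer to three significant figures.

129 K

d = 7.23 × 1.496×10^11 m = 1.082×10^12 m.
S = L/(4πd²) = 70.06 W/m².
The planet radiates to space at T_e = [S(1−α)/(4σ)]^(1/4) = 123.8 K.
For a single slab of emissivity ε, T_s⁴ = 2T_e⁴/(2−ε); thus T_s = 123.8·(1.19)^(1/4) = 129.3 K.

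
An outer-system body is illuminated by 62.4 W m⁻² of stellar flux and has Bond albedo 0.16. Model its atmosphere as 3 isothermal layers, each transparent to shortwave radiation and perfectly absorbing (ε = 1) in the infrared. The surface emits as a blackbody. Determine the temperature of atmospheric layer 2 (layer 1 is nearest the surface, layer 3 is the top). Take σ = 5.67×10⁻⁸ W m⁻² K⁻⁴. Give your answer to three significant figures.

The effective emission temperature is T_e = [S(1−α)/(4σ)]^¼ = 123.3 K.
In the N-layer model, layer k (counted from the surface) has T_k = (N+1−k)^(1/4)·T_e.
With k = 2: T_2 = (3+1−2)^¼·123.3 K = 146.6 K.

147 K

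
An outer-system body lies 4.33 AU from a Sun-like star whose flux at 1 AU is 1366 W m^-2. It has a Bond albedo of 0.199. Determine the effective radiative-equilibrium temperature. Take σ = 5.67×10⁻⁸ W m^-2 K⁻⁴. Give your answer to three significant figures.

Irradiance scales as 1/d², so S = 1366 W m^-2 × (1/4.33)² = 72.86 W m^-2.
Absorbed flux (global mean): S(1−α)/4 = 72.86·0.801/4 = 14.59 W m^-2.
Balancing against σT⁴: T = (14.59/5.67×10⁻⁸)^(1/4) = 126.7 K.

127 K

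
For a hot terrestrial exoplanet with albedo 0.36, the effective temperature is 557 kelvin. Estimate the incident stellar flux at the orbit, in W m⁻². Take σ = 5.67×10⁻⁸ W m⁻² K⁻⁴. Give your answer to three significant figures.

34100 W m⁻²

From S(1−α)/4 = σT⁴: S = 4σT⁴/(1−α).
σT⁴ = 5.67×10⁻⁸·(557)⁴ = 5458 W m⁻².
S = 4·5458/0.64 = 34110 W m⁻².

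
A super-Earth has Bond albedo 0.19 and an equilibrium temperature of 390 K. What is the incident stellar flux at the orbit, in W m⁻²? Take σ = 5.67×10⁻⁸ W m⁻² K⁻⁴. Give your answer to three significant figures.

6480 W m⁻²

From S(1−α)/4 = σT⁴: S = 4σT⁴/(1−α).
The emitted flux is σT⁴ = 1312 W m⁻².
So S = 4×1312/(1−0.19) = 6478 W m⁻².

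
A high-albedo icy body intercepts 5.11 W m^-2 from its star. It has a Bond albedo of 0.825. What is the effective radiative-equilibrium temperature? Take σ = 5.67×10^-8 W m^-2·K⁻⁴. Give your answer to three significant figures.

44.6 kelvin

Averaging over the sphere, the absorbed flux is S(1−α)/4 = 0.2236 W m^-2.
Balancing against σT⁴: T = (0.2236/5.67×10⁻⁸)^(1/4) = 44.56 K.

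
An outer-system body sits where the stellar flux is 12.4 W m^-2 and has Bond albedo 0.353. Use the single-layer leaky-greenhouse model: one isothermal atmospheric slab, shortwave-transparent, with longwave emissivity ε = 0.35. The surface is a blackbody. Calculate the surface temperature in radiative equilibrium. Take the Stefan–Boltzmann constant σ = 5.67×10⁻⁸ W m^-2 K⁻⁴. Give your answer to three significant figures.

At the top of the atmosphere, σT_e⁴ = S(1−α)/4 = 2.006 W m^-2, giving T_e = 77.12 K.
The surface balance (absorbed SW + ε·downward IR = σT_s⁴) with T_a⁴ = T_s⁴/2 reduces to T_s = T_e·[2/(2−ε)]^¼ = 80.92 K.

80.9 K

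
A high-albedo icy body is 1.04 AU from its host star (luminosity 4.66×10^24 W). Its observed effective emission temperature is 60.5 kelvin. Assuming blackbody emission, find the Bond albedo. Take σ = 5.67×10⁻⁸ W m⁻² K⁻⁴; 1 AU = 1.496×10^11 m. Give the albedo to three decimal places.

d = 1.04 × 1.496×10^11 m = 1.556×10^11 m.
Spreading L over a sphere of radius d: S = 4.66×10^24/(4π·1.56×10^11²) = 15.32 W m⁻².
Rearranging the radiative balance, α = 1 − 4σT⁴/S.
4σT⁴ = 4·5.67×10⁻⁸·(60.5)⁴ = 3.039 W m⁻².
Hence α = 1 − 3.039/15.32 = 0.8017.

0.802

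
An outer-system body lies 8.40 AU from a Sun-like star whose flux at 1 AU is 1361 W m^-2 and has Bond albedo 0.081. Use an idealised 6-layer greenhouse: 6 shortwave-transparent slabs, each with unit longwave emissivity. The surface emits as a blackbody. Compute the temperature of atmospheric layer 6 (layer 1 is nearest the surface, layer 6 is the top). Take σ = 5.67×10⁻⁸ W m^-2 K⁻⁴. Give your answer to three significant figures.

Irradiance scales as 1/d², so S = 1361 W m^-2 × (1/8.40)² = 19.29 W m^-2.
The effective emission temperature is T_e = [S(1−α)/(4σ)]^¼ = 94.02 K.
In the N-layer model, layer k (counted from the surface) has T_k = (N+1−k)^(1/4)·T_e.
T_6 = (1)^(1/4)·94.02 = 94.02 K.

94.0 K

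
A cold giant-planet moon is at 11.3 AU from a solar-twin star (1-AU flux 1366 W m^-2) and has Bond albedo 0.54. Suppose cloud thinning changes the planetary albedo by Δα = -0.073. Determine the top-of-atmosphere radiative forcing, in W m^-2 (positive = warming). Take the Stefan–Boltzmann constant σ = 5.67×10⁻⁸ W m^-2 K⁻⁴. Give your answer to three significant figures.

By the inverse-square law, S = 1366/11.3² = 10.70 W m^-2.
ΔF = −(S/4)Δα = −(10.70/4)×(-0.073) = 0.1952 W m^-2.

0.195 W m^-2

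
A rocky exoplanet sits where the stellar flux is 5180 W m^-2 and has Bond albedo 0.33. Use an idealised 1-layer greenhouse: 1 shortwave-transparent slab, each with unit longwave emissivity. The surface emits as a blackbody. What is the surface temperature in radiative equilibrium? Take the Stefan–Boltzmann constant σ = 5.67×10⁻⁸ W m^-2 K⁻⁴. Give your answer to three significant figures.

418 kelvin

Top-of-atmosphere balance: σT_e⁴ = S(1−α)/4 = 867.6 W m^-2 → T_e = 351.7 K.
With N = 1 opaque layers, T_s = (N+1)^(1/4)·T_e = 2^(1/4)·351.7 = 418.3 K.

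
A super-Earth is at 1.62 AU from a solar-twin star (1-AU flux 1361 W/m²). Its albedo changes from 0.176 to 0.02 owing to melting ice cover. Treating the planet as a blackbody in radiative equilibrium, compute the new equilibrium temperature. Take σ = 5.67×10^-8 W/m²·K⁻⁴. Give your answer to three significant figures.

Flux at the orbit: S = 1361/(1.62)² = 518.6 W/m².
T₂ = [S(1−α₂)/(4σ)]^(1/4) = [518.6·0.98/(4σ)]^(1/4) = 217.6 K.

218 K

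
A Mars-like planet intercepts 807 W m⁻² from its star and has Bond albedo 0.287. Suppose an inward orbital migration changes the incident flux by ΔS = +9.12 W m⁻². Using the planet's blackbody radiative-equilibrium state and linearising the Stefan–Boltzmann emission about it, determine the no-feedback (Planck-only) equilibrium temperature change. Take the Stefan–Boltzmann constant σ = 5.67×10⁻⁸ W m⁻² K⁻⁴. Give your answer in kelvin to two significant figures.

Unperturbed T_e = [807.0·(1−0.287)/(4σ)]^¼ = 224.4 K.
TOA radiative forcing: ΔF = (1−α)ΔS/4 = 0.713·(+9.12)/4 = 1.626 W m⁻².
Linearising σT⁴ gives d(σT⁴)/dT = 4σT_e³ = 2.564 W m⁻² per K.
ΔT₀ = ΔF/λ_P = 1.626/2.564 = 0.634 K.

0.63 K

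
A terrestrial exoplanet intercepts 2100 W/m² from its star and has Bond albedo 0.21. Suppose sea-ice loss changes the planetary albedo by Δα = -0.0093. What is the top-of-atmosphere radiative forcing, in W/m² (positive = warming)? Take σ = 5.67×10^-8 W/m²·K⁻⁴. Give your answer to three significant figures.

4.88 W/m²

TOA radiative forcing: ΔF = −S·Δα/4 = −2100·(-0.0093)/4 = 4.882 W/m².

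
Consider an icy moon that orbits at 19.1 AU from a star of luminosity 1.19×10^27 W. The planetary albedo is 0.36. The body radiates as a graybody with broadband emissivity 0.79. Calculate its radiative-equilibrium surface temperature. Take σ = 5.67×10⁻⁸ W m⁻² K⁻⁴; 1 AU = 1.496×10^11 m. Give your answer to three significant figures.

80.2 K

d = 19.1 × 1.496×10^11 m = 2.857×10^12 m.
Flux at the orbit: S = L/(4πd²) = 1.19×10^27/(4π·(2.86×10^12)²) = 11.60 W m⁻².
Absorbed flux (global mean): S(1−α)/4 = 11.60·0.64/4 = 1.856 W m⁻².
Equating to εσT⁴ with ε = 0.79: T = (1.856/0.79σ)^(1/4) = 80.23 K.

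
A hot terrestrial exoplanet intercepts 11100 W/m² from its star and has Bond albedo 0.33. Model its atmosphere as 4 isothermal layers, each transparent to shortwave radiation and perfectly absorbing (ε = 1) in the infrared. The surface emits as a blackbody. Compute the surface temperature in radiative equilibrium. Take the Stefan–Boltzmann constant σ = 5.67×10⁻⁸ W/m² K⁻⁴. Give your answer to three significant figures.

OLR = S(1−α)/4 = 1859 W/m²; the top layer radiates at T_e = 425.5 K.
With N = 4 opaque layers, T_s = (N+1)^(1/4)·T_e = 5^(1/4)·425.5 = 636.3 K.

636 kelvin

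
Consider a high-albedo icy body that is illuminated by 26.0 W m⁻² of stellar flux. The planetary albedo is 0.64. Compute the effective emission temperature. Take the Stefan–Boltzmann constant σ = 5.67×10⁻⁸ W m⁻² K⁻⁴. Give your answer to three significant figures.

80.2 K

Absorbed flux (global mean): S(1−α)/4 = 26.00·0.36/4 = 2.340 W m⁻².
In equilibrium σT⁴ equals this, so T = 80.15 K.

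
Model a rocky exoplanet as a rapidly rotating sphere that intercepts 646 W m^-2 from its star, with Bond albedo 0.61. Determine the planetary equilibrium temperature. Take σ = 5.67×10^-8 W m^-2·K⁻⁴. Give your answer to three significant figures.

183 K

Averaging over the sphere, the absorbed flux is S(1−α)/4 = 62.98 W m^-2.
In equilibrium σT⁴ equals this, so T = 182.6 K.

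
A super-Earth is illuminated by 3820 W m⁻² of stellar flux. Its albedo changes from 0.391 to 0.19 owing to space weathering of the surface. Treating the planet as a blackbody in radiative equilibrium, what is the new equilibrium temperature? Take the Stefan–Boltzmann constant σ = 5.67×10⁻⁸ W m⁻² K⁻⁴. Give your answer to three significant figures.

342 K

With the new albedo, S(1−α₂)/4 = 773.6 W m⁻², so T₂ = 341.8 K.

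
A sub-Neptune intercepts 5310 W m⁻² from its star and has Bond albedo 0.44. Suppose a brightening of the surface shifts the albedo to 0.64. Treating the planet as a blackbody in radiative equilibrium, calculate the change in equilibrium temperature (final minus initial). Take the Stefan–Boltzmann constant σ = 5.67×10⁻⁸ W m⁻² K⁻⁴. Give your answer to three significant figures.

Before: T₁ = [5310·0.56/(4σ)]^(1/4) = 338.4 K.
With α = 0.64, T₂ = 303.0 K.
ΔT = T₂ − T₁ = -35.39 K.

-35.4 K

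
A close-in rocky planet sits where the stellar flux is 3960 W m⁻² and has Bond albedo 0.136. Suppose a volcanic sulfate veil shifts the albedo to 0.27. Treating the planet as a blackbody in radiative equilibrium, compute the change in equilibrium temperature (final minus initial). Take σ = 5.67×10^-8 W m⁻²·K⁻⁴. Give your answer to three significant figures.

Before: T₁ = [3960·0.864/(4σ)]^(1/4) = 350.5 K.
After:  T₂ = [3960·0.73/(4σ)]^(1/4) = 336.0 K.
Change: 336.0 − 350.5 = -14.46 K.

-14.5 K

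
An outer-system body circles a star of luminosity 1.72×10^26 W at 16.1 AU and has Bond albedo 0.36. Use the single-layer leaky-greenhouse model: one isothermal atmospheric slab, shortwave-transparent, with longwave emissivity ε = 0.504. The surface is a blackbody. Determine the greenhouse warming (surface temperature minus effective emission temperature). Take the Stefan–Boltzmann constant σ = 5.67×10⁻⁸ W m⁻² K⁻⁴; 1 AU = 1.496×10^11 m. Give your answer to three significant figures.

Orbital distance: d = 16.1 AU = 2.409×10^12 m.
Flux at the orbit: S = L/(4πd²) = 1.72×10^26/(4π·(2.41×10^12)²) = 2.359 W m⁻².
The planet radiates to space at T_e = [S(1−α)/(4σ)]^(1/4) = 50.80 K.
For a single slab of emissivity ε, T_s⁴ = 2T_e⁴/(2−ε); thus T_s = 50.80·(1.337)^(1/4) = 54.62 K.
T_s − T_e = 54.62 − 50.80 = 3.824 K.

3.82 kelvin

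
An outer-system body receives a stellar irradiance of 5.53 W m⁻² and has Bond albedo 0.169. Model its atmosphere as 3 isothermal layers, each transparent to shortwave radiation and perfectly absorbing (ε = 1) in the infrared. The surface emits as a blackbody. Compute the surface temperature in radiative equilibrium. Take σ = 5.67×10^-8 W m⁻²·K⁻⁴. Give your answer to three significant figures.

94.9 kelvin

OLR = S(1−α)/4 = 1.149 W m⁻²; the top layer radiates at T_e = 67.09 K.
Layer-by-layer balance gives σT_s⁴ = (N+1)σT_e⁴, so T_s = 4^¼·67.09 = 94.88 K.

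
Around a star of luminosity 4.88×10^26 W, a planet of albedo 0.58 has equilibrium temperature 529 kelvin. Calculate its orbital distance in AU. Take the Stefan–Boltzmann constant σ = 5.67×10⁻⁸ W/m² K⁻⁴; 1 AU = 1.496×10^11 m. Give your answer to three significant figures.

Required flux: S = 4σT⁴/(1−α) = 42290 W/m².
Then d = [L/(4πS)]^(1/2) = 3.030×10^10 m, i.e. 0.2026 AU.

0.203 AU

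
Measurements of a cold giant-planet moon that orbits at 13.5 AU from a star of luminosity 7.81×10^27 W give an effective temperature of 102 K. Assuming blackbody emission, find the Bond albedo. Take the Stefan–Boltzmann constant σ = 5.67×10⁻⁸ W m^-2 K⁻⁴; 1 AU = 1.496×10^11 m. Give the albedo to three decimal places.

0.839

d = 13.5 × 1.496×10^11 m = 2.020×10^12 m.
Flux at the orbit: S = L/(4πd²) = 7.81×10^27/(4π·(2.02×10^12)²) = 152.4 W m^-2.
From σT⁴ = S(1−α)/4 we invert for α: 1−α = 4σT⁴/S.
σT⁴ = 6.137 W m^-2, so 4σT⁴ = 24.55 W m^-2.
1−α = 24.55/152.4 = 0.1611, so α = 0.8389.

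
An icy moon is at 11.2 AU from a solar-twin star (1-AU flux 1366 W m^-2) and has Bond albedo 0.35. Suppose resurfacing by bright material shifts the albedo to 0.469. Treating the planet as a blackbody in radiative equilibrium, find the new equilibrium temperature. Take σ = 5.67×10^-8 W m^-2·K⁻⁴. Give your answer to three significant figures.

By the inverse-square law, S = 1366/11.2² = 10.89 W m^-2.
T₂ = [S(1−α₂)/(4σ)]^(1/4) = [10.89·0.531/(4σ)]^(1/4) = 71.06 K.

71.1 kelvin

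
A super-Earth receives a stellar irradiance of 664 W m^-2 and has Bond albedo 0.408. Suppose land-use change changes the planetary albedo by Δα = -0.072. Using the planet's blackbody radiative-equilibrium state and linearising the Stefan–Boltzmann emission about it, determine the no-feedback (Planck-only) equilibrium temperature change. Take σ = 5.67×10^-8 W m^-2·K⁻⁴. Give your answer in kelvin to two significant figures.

Reference equilibrium: T_e = [S(1−α)/(4σ)]^(1/4) = 204.0 K.
ΔF = −(S/4)Δα = −(664.0/4)×(-0.072) = 11.95 W m^-2.
The Planck feedback parameter is 4σT_e³ = 1.927 W m^-2/K.
ΔT₀ = ΔF/λ_P = 11.95/1.927 = 6.20 K.

6.2 kelvin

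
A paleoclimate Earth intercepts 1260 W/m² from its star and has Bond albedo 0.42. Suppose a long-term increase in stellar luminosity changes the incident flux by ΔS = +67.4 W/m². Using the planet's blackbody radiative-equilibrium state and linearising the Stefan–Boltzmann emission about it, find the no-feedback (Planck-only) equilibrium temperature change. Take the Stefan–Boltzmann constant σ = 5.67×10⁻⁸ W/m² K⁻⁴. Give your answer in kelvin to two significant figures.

3.2 K

Reference equilibrium: T_e = [S(1−α)/(4σ)]^(1/4) = 238.3 K.
TOA radiative forcing: ΔF = (1−α)ΔS/4 = 0.58·(+67.4)/4 = 9.773 W/m².
Linearising σT⁴ gives d(σT⁴)/dT = 4σT_e³ = 3.067 W/m² per K.
Hence the no-feedback warming is ΔF/(4σT_e³) = 3.19 K.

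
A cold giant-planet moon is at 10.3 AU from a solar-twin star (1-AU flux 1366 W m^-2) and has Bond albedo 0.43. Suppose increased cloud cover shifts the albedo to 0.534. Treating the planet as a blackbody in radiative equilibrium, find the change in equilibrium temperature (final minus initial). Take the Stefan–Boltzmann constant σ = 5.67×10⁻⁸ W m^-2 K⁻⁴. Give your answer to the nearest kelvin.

-4 K

Flux at the orbit: S = 1366/(10.3)² = 12.88 W m^-2.
Initial: T₁ = [S(1−0.43)/(4σ)]^(1/4) = 75.42 K.
Final:   T₂ = [S(1−0.534)/(4σ)]^(1/4) = 71.72 K.
ΔT = T₂ − T₁ = -3.704 K.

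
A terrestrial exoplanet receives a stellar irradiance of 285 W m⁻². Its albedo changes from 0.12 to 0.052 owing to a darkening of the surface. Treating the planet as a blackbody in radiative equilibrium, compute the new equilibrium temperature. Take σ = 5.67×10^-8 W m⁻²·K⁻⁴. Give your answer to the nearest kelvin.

186 K

New equilibrium: T₂ = [(1−0.052)·285.0/(4σ)]^(1/4) = 185.8 K.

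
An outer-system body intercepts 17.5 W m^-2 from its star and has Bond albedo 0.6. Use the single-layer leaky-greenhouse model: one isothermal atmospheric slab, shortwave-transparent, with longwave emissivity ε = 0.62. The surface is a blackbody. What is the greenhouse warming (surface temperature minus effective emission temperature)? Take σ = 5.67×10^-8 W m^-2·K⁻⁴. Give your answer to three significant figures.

7.25 kelvin

The planet radiates to space at T_e = [S(1−α)/(4σ)]^(1/4) = 74.54 K.
Surface balance with a leaky layer gives σT_s⁴ = σT_e⁴·2/(2−ε), so T_s = T_e·[2/(2−0.62)]^(1/4) = 81.78 K.
The atmosphere warms the surface by 7.245 K.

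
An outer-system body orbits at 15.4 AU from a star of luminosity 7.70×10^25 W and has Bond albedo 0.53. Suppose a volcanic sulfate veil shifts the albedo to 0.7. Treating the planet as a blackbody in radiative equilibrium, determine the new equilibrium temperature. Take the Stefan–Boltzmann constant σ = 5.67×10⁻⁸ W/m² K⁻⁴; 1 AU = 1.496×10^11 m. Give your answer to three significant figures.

Orbital distance: d = 15.4 AU = 2.304×10^12 m.
Spreading L over a sphere of radius d: S = 7.70×10^25/(4π·2.30×10^12²) = 1.154 W/m².
With the new albedo, S(1−α₂)/4 = 0.08658 W/m², so T₂ = 35.15 K.

35.2 K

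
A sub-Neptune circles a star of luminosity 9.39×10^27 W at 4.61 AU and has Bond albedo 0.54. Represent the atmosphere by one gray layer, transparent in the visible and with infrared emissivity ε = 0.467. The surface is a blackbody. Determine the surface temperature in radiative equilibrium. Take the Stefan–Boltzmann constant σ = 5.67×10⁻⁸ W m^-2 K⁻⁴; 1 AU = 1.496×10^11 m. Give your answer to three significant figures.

254 K

d = 4.61 × 1.496×10^11 m = 6.897×10^11 m.
Spreading L over a sphere of radius d: S = 9.39×10^27/(4π·6.90×10^11²) = 1571 W m^-2.
The planet radiates to space at T_e = [S(1−α)/(4σ)]^(1/4) = 237.6 K.
The surface balance (absorbed SW + ε·downward IR = σT_s⁴) with T_a⁴ = T_s⁴/2 reduces to T_s = T_e·[2/(2−ε)]^¼ = 253.9 K.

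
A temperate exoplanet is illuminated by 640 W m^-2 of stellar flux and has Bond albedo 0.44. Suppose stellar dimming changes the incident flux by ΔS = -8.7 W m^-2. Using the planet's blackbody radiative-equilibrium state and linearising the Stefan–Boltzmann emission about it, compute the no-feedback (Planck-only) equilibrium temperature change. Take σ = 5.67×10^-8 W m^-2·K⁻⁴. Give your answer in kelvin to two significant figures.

Unperturbed T_e = [640.0·(1−0.44)/(4σ)]^¼ = 199.4 K.
TOA radiative forcing: ΔF = (1−α)ΔS/4 = 0.56·(-8.7)/4 = -1.218 W m^-2.
Planck response: λ_P = 4σT_e³ = 4·5.67×10⁻⁸·(199.4)³ = 1.798 W m^-2/K.
So ΔT₀ = -1.218/1.798 = -0.678 K.

-0.68 kelvin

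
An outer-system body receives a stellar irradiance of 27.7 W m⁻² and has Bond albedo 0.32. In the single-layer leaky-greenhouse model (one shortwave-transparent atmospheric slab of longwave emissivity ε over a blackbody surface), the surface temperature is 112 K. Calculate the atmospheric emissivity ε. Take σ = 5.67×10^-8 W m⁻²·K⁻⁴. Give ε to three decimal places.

0.944

Effective temperature: T_e = [S(1−α)/(4σ)]^(1/4) = 95.46 K.
Inverting T_s⁴ = 2T_e⁴/(2−ε): (T_e/T_s)⁴ = 0.5278, so ε = 2(1 − 0.5278) = 0.9444.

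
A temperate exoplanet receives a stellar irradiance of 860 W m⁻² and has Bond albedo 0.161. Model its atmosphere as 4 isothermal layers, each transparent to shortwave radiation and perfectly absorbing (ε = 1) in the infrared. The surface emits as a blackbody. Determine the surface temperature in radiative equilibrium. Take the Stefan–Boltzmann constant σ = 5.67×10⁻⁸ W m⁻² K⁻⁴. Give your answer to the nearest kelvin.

355 kelvin

The effective emission temperature is T_e = [S(1−α)/(4σ)]^¼ = 237.5 K.
With N = 4 opaque layers, T_s = (N+1)^(1/4)·T_e = 5^(1/4)·237.5 = 355.1 K.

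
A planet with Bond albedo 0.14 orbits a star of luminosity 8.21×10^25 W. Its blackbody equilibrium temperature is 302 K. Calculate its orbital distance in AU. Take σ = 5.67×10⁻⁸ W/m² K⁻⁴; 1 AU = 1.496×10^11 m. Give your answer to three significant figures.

0.365 AU

Required flux: S = 4σT⁴/(1−α) = 2194 W/m².
S = L/(4πd²) → d = √(L/4πS) = √(8.21×10^25/(4π·2194)) = 5.457×10^10 m = 0.3648 AU.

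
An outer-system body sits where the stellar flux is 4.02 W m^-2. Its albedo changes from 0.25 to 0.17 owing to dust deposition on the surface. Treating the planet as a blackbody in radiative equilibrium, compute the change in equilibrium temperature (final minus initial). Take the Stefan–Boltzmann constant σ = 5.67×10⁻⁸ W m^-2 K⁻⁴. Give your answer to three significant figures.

With α = 0.25, T₁ = 60.38 K.
Final:   T₂ = [S(1−0.17)/(4σ)]^(1/4) = 61.93 K.
Change: 61.93 − 60.38 = 1.550 K.

1.55 K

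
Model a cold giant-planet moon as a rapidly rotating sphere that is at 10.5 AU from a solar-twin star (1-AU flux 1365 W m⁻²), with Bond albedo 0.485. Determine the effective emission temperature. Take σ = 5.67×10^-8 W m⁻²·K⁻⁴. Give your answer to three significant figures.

72.8 K

Irradiance scales as 1/d², so S = 1365 W m⁻² × (1/10.5)² = 12.38 W m⁻².
The planet absorbs (1−α)S over its disc πR² and re-emits over 4πR², so the mean absorbed flux is (1−0.485)·12.38/4 = 1.594 W m⁻².
Balancing against σT⁴: T = (1.594/5.67×10⁻⁸)^(1/4) = 72.82 K.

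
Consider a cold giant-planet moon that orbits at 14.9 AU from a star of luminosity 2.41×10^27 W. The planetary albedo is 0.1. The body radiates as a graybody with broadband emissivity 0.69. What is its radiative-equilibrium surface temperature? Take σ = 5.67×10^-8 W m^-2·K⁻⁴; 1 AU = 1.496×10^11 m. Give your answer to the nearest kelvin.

Orbital distance: d = 14.9 AU = 2.229×10^12 m.
Spreading L over a sphere of radius d: S = 2.41×10^27/(4π·2.23×10^12²) = 38.60 W m^-2.
Absorbed flux (global mean): S(1−α)/4 = 38.60·0.9/4 = 8.685 W m^-2.
Radiative balance εσT⁴ = 8.685 gives T = [8.685/(0.69·σ)]^(1/4) = 122.1 K.

122 kelvin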